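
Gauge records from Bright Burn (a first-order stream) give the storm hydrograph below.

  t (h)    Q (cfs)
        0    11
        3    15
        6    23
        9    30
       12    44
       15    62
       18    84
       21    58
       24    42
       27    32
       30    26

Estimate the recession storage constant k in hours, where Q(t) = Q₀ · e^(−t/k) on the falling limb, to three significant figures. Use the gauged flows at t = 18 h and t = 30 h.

On the falling limb, Q drops from 84 to 26 cfs between t = 18 h and t = 30 h (Δt = 12 h).
k = −Δt / ln(Q₂/Q₁) = −12 / ln(26/84) = 10.2 h.

k ≈ 10.2 h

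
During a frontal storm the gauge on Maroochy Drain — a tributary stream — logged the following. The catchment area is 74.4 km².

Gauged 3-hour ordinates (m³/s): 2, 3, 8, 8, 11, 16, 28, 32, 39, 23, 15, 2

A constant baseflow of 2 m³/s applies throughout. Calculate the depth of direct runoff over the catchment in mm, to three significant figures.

Direct runoff: 0.0, 1.0, 6.0, 6.0, 9.0, 14.0, 26.0, 30.0, 37.0, 21.0, 13.0, 0.0 m³/s; ΣQ_DR = 163.0 m³/s.
V = ΣQ_DR · Δt = 163.0 × 10800 s = 1.760 × 10^6 m³.
Over A = 74.4 km², depth = V / A = 23.7 mm.

d ≈ 23.7 mm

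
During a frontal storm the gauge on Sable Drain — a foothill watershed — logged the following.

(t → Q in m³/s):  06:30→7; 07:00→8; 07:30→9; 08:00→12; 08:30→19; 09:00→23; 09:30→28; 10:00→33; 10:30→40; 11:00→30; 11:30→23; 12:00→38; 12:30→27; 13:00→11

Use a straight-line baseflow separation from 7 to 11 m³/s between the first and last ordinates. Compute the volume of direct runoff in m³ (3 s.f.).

Direct-runoff ordinates (Q − Q_b): 0.00, 0.69, 1.38, 4.08, 10.77, 14.46, 19.15, 23.85, 30.54, 20.23, 12.92, 27.62, 16.31, 0.00 m³/s.
ΣQ_DR = 182.0 m³/s.
With Δt = 0.5 h = 1800 s, V = ΣQ_DR · Δt = 182.0 × 1800 = 3.28 × 10^5 m³.

V ≈ 3.28 × 10^5 m³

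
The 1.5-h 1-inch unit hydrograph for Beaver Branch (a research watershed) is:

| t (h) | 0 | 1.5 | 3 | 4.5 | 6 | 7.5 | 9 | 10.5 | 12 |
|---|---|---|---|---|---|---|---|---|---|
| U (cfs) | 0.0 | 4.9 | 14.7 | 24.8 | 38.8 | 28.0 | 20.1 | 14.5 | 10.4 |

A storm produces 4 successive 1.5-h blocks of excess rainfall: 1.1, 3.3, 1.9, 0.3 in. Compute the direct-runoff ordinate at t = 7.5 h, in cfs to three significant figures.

By discrete convolution, Q_j = Σ (P_i / 1 in) · U_{j−i}.
At t = 7.5 h (j=5): Q = (1.1/1)·28.0 + (3.3/1)·38.8 + (1.9/1)·24.8 + (0.3/1)·14.7 = 210 cfs.

Q ≈ 210 cfs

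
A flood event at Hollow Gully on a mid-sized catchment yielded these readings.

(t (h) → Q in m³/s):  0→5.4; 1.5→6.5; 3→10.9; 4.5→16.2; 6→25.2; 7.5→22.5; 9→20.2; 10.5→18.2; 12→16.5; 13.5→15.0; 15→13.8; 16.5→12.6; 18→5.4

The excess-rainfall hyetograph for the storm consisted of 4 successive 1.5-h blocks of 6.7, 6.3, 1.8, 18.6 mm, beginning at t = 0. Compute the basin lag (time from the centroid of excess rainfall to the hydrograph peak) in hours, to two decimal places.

Centroid of excess rainfall: t_c = Σ P_i·t̄_i / ΣP_i = 3.7006 h (block centres at 0.75, 2.25, 3.75, 5.25 h).
Hydrograph peak occurs at t = 6 h, so basin lag t_L = 6 − 3.7006 = 2.30 h.

t_L ≈ 2.30 h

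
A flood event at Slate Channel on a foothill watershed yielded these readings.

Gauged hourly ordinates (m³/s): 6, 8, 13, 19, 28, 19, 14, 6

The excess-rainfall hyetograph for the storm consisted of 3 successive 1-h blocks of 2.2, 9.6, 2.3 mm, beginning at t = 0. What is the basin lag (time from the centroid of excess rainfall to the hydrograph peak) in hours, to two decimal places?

Centroid of excess rainfall: t_c = Σ P_i·t̄_i / ΣP_i = 1.5071 h (block centres at 0.5, 1.5, 2.5 h).
Hydrograph peak occurs at t = 4 h, so basin lag t_L = 4 − 1.5071 = 2.49 h.

t_L ≈ 2.49 h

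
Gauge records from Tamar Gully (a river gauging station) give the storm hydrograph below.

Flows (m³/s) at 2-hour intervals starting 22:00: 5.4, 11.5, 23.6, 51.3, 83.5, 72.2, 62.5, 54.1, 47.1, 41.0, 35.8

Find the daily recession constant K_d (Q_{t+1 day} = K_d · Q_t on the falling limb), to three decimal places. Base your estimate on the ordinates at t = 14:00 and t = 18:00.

K_d ≈ 0.193

Between t = 14:00 and t = 18:00 the flow falls from 47.1 to 35.8 m³/s over 2×2 h = 4 h.
Per-interval ratio K = (35.8/47.1)^(1/2) = 0.8718; K_d = K^(24/2) = 0.193.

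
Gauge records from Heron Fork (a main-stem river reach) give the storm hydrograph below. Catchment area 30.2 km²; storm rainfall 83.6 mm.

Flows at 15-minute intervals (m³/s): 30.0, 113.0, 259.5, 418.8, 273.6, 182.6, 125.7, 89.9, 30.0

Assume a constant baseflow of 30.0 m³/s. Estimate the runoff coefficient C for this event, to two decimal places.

ΣQ_DR = 1253 m³/s; V = ΣQ_DR·Δt = 1.128 × 10^6 m³.
Runoff depth d = V / A = 37.34 mm.
C = d / P = 37.34 / 83.6 = 0.45.

C ≈ 0.45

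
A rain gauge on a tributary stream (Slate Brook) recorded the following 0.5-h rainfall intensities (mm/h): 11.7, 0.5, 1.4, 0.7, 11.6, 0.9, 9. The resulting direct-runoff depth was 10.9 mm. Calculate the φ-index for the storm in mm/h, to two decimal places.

Only the 3 blocks with intensity above φ contribute runoff: 11.7, 11.6, 9 mm/h.
Σ(I−φ)·Δt = d  ⇒  (11.7+11.6+9 − 3φ)·0.5 = 10.9
φ = (32.30 − 10.9/0.5) / 3 = 3.50 mm/h.

φ ≈ 3.50 mm/h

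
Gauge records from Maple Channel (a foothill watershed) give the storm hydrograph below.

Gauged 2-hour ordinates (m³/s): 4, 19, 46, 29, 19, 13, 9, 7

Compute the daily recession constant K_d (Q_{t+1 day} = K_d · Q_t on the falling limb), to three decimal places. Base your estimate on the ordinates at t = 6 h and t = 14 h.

Between t = 6 h and t = 14 h the flow falls from 29 to 7 m³/s over 4×2 h = 8 h.
Per-interval ratio K = (7/29)^(1/4) = 0.7009; K_d = K^(24/2) = 0.014.

K_d ≈ 0.014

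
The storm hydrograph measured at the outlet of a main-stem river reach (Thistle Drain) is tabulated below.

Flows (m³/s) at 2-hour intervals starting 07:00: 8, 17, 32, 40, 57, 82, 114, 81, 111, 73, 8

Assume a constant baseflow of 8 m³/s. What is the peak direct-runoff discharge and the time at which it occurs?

Q_p = 106.0 m³/s at t = 19:00

Subtracting baseflow gives direct-runoff ordinates: 0.0, 9.0, 24.0, 32.0, 49.0, 74.0, 106.0, 73.0, 103.0, 65.0, 0.0 m³/s.
The maximum is 106.0 m³/s, occurring at the reading for t = 19:00.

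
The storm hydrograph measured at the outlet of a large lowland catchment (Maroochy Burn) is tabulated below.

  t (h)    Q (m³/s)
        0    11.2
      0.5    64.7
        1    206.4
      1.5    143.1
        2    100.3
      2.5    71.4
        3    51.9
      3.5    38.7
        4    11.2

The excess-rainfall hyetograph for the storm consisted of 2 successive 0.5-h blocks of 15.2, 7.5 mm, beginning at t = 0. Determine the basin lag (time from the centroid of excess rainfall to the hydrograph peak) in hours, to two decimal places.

Centroid of excess rainfall: t_c = Σ P_i·t̄_i / ΣP_i = 0.4152 h (block centres at 0.25, 0.75 h).
Hydrograph peak occurs at t = 1 h, so basin lag t_L = 1 − 0.4152 = 0.58 h.

t_L ≈ 0.58 h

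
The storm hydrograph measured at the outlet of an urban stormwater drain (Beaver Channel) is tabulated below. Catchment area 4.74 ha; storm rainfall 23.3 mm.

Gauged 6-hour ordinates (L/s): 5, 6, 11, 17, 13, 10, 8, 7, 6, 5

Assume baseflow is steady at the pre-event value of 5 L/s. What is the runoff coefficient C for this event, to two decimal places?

ΣQ_DR = 38.00 L/s; V = ΣQ_DR·Δt = 8.208 × 10^5 L.
Runoff depth d = V / A = 17.32 mm.
C = d / P = 17.32 / 23.3 = 0.74.

C ≈ 0.74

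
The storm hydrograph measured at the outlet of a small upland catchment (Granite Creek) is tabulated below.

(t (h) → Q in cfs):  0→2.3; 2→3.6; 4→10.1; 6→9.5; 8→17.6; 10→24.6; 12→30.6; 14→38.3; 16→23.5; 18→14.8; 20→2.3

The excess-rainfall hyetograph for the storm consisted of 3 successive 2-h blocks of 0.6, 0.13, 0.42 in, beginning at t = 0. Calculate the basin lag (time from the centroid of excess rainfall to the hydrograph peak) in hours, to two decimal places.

t_L ≈ 11.31 h

Centroid of excess rainfall: t_c = Σ P_i·t̄_i / ΣP_i = 2.6870 h (block centres at 1, 3, 5 h).
Hydrograph peak occurs at t = 14 h, so basin lag t_L = 14 − 2.6870 = 11.31 h.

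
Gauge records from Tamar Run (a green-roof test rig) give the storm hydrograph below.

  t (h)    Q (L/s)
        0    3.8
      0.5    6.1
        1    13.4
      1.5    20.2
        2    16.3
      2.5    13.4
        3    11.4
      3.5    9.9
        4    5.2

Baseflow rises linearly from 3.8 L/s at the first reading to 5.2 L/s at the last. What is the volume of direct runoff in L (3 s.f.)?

Direct-runoff ordinates (Q − Q_b): 0.00, 2.12, 9.25, 15.88, 11.80, 8.72, 6.55, 4.88, 0.00 L/s.
ΣQ_DR = 59.20 L/s.
With Δt = 0.5 h = 1800 s, V = ΣQ_DR · Δt = 59.20 × 1800 = 1.07 × 10^5 L.

V ≈ 1.07 × 10^5 L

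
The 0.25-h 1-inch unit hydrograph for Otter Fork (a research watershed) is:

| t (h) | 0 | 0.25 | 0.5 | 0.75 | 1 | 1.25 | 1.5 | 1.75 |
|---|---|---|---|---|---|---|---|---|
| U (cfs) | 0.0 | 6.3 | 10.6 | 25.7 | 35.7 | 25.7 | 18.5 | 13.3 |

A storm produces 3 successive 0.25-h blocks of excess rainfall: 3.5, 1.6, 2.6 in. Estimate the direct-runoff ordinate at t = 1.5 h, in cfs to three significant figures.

By discrete convolution, Q_j = Σ (P_i / 1 in) · U_{j−i}.
At t = 1.5 h (j=6): Q = (3.5/1)·18.5 + (1.6/1)·25.7 + (2.6/1)·35.7 = 199 cfs.

Q ≈ 199 cfs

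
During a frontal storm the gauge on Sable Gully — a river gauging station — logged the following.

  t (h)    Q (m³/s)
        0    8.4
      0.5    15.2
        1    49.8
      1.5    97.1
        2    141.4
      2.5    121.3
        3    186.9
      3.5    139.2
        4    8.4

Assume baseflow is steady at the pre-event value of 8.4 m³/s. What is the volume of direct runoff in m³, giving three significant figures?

V ≈ 1.25 × 10^6 m³

Direct-runoff ordinates (Q − Q_b): 0.0, 6.8, 41.4, 88.7, 133.0, 112.9, 178.5, 130.8, 0.0 m³/s.
ΣQ_DR = 692.1 m³/s.
With Δt = 0.5 h = 1800 s, V = ΣQ_DR · Δt = 692.1 × 1800 = 1.25 × 10^6 m³.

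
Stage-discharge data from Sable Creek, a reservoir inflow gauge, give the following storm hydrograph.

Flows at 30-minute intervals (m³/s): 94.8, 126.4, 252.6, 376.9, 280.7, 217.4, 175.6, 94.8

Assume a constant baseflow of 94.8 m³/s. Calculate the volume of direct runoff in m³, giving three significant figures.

Direct-runoff ordinates (Q − Q_b): 0.0, 31.6, 157.8, 282.1, 185.9, 122.6, 80.8, 0.0 m³/s.
ΣQ_DR = 860.8 m³/s.
With Δt = 0.5 h = 1800 s, V = ΣQ_DR · Δt = 860.8 × 1800 = 1.55 × 10^6 m³.

V ≈ 1.55 × 10^6 m³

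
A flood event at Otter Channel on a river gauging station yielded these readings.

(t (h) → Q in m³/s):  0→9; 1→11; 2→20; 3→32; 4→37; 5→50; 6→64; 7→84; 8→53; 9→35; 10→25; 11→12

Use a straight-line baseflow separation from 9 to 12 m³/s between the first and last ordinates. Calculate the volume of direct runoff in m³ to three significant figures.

V ≈ 1.10 × 10^6 m³

Direct-runoff ordinates (Q − Q_b): 0.00, 1.73, 10.45, 22.18, 26.91, 39.64, 53.36, 73.09, 41.82, 23.55, 13.27, 0.00 m³/s.
ΣQ_DR = 306.0 m³/s.
With Δt = 1 h = 3600 s, V = ΣQ_DR · Δt = 306.0 × 3600 = 1.10 × 10^6 m³.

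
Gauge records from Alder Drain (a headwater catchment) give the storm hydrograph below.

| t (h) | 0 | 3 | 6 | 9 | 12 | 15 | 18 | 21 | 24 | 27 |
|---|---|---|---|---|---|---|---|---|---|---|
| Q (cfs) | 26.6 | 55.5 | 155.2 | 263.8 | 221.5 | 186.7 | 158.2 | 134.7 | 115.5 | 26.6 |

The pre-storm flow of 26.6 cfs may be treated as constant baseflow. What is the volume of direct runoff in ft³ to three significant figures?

Direct-runoff ordinates (Q − Q_b): 0.0, 28.9, 128.6, 237.2, 194.9, 160.1, 131.6, 108.1, 88.9, 0.0 cfs.
ΣQ_DR = 1078 cfs.
With Δt = 3 h = 10800 s, V = ΣQ_DR · Δt = 1078 × 10800 = 1.16 × 10^7 ft³.

V ≈ 1.16 × 10^7 ft³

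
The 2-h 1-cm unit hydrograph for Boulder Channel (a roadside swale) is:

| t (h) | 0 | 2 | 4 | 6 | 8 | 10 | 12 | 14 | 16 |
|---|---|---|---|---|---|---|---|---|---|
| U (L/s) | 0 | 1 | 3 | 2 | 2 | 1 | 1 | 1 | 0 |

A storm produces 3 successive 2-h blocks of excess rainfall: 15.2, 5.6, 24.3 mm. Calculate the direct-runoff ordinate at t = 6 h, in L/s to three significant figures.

Q ≈ 7.15 L/s

By discrete convolution, Q_j = Σ (P_i / 10 mm) · U_{j−i}.
At t = 6 h (j=3): Q = (15.2/10)·2 + (5.6/10)·3 + (24.3/10)·1 = 7.15 L/s.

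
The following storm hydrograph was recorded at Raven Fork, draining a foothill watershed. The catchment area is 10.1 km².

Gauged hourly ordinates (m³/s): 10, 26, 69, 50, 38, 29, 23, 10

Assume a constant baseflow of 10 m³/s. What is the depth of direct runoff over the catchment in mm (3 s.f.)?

Direct runoff: 0.0, 16.0, 59.0, 40.0, 28.0, 19.0, 13.0, 0.0 m³/s; ΣQ_DR = 175.0 m³/s.
V = ΣQ_DR · Δt = 175.0 × 3600 s = 6.300 × 10^5 m³.
Over A = 10.1 km², depth = V / A = 62.4 mm.

d ≈ 62.4 mm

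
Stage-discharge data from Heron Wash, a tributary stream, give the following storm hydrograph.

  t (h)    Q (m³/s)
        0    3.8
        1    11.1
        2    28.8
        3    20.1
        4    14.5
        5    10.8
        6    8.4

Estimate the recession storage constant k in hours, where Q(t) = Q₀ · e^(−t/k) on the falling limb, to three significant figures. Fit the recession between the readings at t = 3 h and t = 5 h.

k ≈ 3.22 h

On the falling limb, Q drops from 20.1 to 10.8 m³/s between t = 3 h and t = 5 h (Δt = 2 h).
k = −Δt / ln(Q₂/Q₁) = −2 / ln(10.8/20.1) = 3.22 h.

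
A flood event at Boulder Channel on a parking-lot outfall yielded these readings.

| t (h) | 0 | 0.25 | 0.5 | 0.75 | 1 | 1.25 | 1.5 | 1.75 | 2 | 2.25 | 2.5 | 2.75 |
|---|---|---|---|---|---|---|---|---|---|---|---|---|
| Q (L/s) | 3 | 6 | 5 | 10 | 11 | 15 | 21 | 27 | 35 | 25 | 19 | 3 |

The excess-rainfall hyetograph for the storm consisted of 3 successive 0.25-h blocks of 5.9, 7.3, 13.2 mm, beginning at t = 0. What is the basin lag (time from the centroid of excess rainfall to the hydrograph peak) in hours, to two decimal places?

Centroid of excess rainfall: t_c = Σ P_i·t̄_i / ΣP_i = 0.4441 h (block centres at 0.125, 0.375, 0.625 h).
Hydrograph peak occurs at t = 2 h, so basin lag t_L = 2 − 0.4441 = 1.56 h.

t_L ≈ 1.56 h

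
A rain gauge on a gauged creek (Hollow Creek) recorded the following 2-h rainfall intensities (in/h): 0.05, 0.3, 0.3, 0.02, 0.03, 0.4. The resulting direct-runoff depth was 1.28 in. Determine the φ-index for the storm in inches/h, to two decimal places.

Only the 3 blocks with intensity above φ contribute runoff: 0.3, 0.3, 0.4 in/h.
Σ(I−φ)·Δt = d  ⇒  (0.3+0.3+0.4 − 3φ)·2 = 1.28
φ = (1.000 − 1.28/2) / 3 = 0.12 in/h.

φ ≈ 0.12 in/h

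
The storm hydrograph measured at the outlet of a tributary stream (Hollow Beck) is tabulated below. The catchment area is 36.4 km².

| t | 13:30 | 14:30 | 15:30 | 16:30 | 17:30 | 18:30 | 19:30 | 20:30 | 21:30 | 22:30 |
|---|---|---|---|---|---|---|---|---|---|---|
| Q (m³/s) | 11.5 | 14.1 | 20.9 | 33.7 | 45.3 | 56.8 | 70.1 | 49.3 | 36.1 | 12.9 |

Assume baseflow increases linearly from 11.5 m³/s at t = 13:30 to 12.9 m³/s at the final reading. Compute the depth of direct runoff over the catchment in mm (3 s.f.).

Direct runoff: 0.00, 2.44, 9.09, 21.73, 33.18, 44.52, 57.67, 36.71, 23.36, 0.00 m³/s; ΣQ_DR = 228.7 m³/s.
V = ΣQ_DR · Δt = 228.7 × 3600 s = 8.233 × 10^5 m³.
Over A = 36.4 km², depth = V / A = 22.6 mm.

d ≈ 22.6 mm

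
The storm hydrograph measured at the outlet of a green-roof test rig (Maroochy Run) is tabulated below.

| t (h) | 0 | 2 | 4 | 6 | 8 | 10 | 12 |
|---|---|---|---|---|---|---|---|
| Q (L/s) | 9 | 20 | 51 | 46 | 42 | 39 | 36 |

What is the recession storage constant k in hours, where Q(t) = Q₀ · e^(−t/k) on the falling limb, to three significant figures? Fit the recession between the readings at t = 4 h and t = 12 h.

On the falling limb, Q drops from 51 to 36 L/s between t = 4 h and t = 12 h (Δt = 8 h).
k = −Δt / ln(Q₂/Q₁) = −8 / ln(36/51) = 23.0 h.

k ≈ 23.0 h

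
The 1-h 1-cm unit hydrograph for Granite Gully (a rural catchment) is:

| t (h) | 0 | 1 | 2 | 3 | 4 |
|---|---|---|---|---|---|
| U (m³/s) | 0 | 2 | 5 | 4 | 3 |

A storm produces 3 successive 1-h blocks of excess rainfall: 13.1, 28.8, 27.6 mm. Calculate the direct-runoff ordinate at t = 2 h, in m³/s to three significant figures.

Q ≈ 12.3 m³/s

By discrete convolution, Q_j = Σ (P_i / 10 mm) · U_{j−i}.
At t = 2 h (j=2): Q = (13.1/10)·5 + (28.8/10)·2 + (27.6/10)·0 = 12.3 m³/s.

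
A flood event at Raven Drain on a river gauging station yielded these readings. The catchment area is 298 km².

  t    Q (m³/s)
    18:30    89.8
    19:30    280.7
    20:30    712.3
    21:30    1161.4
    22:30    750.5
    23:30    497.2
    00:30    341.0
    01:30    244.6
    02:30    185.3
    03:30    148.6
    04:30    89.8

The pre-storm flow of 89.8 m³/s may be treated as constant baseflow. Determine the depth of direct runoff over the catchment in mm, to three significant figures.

Direct runoff: 0.0, 190.9, 622.5, 1071.6, 660.7, 407.4, 251.2, 154.8, 95.5, 58.8, 0.0 m³/s; ΣQ_DR = 3513 m³/s.
V = ΣQ_DR · Δt = 3513 × 3600 s = 1.265 × 10^7 m³.
Over A = 298 km², depth = V / A = 42.4 mm.

d ≈ 42.4 mm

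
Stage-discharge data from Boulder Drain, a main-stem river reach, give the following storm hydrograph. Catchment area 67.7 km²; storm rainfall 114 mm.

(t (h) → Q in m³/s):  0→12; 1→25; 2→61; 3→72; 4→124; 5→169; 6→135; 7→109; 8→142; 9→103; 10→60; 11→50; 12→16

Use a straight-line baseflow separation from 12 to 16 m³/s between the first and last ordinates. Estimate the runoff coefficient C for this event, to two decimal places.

ΣQ_DR = 896.0 m³/s; V = ΣQ_DR·Δt = 3.226 × 10^6 m³.
Runoff depth d = V / A = 47.65 mm.
C = d / P = 47.65 / 114 = 0.42.

C ≈ 0.42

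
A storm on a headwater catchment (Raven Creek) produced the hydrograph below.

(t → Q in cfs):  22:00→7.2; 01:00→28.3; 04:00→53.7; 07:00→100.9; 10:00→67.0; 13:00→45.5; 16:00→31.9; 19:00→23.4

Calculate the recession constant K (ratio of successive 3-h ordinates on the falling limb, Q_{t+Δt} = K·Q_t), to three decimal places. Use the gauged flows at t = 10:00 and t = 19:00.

K ≈ 0.704

Using the recession-limb readings at t = 10:00 and t = 19:00: Q falls from 67.0 to 23.4 cfs over 3 intervals.
K = (Q₂/Q₁)^(1/3) = (23.4/67.0)^(1/3) = 0.704.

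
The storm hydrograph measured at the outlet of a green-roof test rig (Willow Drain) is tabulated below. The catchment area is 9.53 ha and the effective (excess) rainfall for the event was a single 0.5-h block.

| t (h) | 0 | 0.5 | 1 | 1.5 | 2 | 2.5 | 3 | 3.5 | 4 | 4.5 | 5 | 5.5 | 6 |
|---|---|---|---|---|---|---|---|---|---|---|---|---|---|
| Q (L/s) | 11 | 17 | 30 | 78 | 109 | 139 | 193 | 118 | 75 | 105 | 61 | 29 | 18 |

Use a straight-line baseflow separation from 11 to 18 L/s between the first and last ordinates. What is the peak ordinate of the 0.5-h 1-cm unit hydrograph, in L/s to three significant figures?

Direct runoff: 0.00, 5.42, 17.83, 65.25, 95.67, 125.08, 178.50, 102.92, 59.33, 88.75, 44.17, 11.58, 0.00 L/s; ΣQ_DR = 794.5 L/s, peak = 178.50 L/s.
Runoff depth d = ΣQ_DR·Δt / A = 794.5 × 1800 / (9.53 ha) = 15.01 mm.
The 1-cm UH is the DRH scaled by (10 mm)/d, so U_p = 178.50 × 10/15.01 = 119 L/s.

U_p ≈ 119 L/s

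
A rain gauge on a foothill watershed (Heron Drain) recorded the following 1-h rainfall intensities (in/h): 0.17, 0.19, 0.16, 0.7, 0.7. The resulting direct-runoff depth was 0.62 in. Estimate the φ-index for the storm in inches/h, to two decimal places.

φ ≈ 0.39 in/h

Only the 2 blocks with intensity above φ contribute runoff: 0.7, 0.7 in/h.
Σ(I−φ)·Δt = d  ⇒  (0.7+0.7 − 2φ)·1 = 0.62
φ = (1.400 − 0.62/1) / 2 = 0.39 in/h.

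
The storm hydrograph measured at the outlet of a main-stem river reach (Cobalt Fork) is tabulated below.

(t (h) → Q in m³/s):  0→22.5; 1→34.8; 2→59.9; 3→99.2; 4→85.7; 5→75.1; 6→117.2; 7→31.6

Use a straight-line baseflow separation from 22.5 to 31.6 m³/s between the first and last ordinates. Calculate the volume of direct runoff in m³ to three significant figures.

V ≈ 1.11 × 10^6 m³

Direct-runoff ordinates (Q − Q_b): 0.00, 11.00, 34.80, 72.80, 58.00, 46.10, 86.90, 0.00 m³/s.
ΣQ_DR = 309.6 m³/s.
With Δt = 1 h = 3600 s, V = ΣQ_DR · Δt = 309.6 × 3600 = 1.11 × 10^6 m³.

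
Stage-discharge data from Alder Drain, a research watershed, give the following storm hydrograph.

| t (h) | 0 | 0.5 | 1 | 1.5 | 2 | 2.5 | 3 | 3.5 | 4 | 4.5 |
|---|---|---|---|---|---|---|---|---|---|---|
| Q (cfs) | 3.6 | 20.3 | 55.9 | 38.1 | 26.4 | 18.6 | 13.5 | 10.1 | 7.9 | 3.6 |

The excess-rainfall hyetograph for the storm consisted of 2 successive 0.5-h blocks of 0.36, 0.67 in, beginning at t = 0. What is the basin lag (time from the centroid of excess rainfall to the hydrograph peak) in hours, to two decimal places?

t_L ≈ 0.42 h

Centroid of excess rainfall: t_c = Σ P_i·t̄_i / ΣP_i = 0.5752 h (block centres at 0.25, 0.75 h).
Hydrograph peak occurs at t = 1 h, so basin lag t_L = 1 − 0.5752 = 0.42 h.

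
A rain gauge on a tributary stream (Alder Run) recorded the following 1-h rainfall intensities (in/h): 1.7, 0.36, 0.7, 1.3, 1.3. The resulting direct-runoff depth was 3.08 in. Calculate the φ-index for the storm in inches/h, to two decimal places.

φ ≈ 0.48 in/h

Only the 4 blocks with intensity above φ contribute runoff: 1.7, 0.7, 1.3, 1.3 in/h.
Σ(I−φ)·Δt = d  ⇒  (1.7+0.7+1.3+1.3 − 4φ)·1 = 3.08
φ = (5.000 − 3.08/1) / 4 = 0.48 in/h.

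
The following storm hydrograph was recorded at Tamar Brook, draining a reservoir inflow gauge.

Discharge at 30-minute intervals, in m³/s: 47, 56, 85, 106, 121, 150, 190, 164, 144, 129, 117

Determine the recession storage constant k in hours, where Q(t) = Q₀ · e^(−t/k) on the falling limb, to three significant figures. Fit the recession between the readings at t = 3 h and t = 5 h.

k ≈ 4.12 h

On the falling limb, Q drops from 190 to 117 m³/s between t = 3 h and t = 5 h (Δt = 2 h).
k = −Δt / ln(Q₂/Q₁) = −2 / ln(117/190) = 4.12 h.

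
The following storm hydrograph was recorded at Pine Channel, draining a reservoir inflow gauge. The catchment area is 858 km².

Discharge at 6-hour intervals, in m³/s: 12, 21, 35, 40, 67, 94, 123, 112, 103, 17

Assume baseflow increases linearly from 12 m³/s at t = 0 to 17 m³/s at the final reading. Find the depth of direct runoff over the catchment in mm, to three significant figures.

d ≈ 12.1 mm

Direct runoff: 0.00, 8.44, 21.89, 26.33, 52.78, 79.22, 107.67, 96.11, 86.56, 0.00 m³/s; ΣQ_DR = 479.0 m³/s.
V = ΣQ_DR · Δt = 479.0 × 21600 s = 1.035 × 10^7 m³.
Over A = 858 km², depth = V / A = 12.1 mm.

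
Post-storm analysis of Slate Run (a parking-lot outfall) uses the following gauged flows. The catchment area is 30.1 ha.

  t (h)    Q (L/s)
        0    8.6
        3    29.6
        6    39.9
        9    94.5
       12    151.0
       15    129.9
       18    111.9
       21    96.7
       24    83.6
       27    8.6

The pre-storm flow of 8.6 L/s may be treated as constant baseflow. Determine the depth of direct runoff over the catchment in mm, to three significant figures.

d ≈ 24.0 mm

Direct runoff: 0.0, 21.0, 31.3, 85.9, 142.4, 121.3, 103.3, 88.1, 75.0, 0.0 L/s; ΣQ_DR = 668.3 L/s.
V = ΣQ_DR · Δt = 668.3 × 10800 s = 7.218 × 10^6 L.
Over A = 30.1 ha, depth = V / A = 24.0 mm.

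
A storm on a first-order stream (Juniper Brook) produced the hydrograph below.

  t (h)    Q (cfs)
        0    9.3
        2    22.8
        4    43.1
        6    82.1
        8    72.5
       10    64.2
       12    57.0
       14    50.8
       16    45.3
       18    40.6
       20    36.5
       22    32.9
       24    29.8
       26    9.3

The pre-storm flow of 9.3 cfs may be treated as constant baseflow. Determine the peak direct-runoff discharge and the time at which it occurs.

Q_p = 72.8 cfs at t = 6 h

Subtracting baseflow gives direct-runoff ordinates: 0.0, 13.5, 33.8, 72.8, 63.2, 54.9, 47.7, 41.5, 36.0, 31.3, 27.2, 23.6, 20.5, 0.0 cfs.
The maximum is 72.8 cfs, occurring at the reading for t = 6 h.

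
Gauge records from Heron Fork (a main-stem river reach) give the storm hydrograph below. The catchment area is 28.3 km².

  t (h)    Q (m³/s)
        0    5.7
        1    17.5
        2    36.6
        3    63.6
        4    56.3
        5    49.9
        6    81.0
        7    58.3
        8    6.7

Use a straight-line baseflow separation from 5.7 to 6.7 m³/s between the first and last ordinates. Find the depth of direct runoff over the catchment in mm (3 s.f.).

Direct runoff: 0.00, 11.68, 30.65, 57.52, 50.10, 43.58, 74.55, 51.73, 0.00 m³/s; ΣQ_DR = 319.8 m³/s.
V = ΣQ_DR · Δt = 319.8 × 3600 s = 1.151 × 10^6 m³.
Over A = 28.3 km², depth = V / A = 40.7 mm.

d ≈ 40.7 mm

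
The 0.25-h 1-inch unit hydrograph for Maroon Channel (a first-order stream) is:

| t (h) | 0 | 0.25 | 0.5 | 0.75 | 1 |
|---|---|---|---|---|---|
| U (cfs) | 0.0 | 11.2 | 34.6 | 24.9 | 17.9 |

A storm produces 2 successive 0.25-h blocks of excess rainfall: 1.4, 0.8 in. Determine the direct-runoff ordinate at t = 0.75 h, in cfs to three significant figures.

Q ≈ 62.5 cfs

By discrete convolution, Q_j = Σ (P_i / 1 in) · U_{j−i}.
At t = 0.75 h (j=3): Q = (1.4/1)·24.9 + (0.8/1)·34.6 = 62.5 cfs.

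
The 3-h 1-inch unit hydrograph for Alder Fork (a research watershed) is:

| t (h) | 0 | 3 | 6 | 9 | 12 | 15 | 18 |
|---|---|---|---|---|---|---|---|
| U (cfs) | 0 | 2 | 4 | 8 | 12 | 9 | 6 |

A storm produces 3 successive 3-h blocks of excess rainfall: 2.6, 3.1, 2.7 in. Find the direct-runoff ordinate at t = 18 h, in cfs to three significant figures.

By discrete convolution, Q_j = Σ (P_i / 1 in) · U_{j−i}.
At t = 18 h (j=6): Q = (2.6/1)·6 + (3.1/1)·9 + (2.7/1)·12 = 75.9 cfs.

Q ≈ 75.9 cfs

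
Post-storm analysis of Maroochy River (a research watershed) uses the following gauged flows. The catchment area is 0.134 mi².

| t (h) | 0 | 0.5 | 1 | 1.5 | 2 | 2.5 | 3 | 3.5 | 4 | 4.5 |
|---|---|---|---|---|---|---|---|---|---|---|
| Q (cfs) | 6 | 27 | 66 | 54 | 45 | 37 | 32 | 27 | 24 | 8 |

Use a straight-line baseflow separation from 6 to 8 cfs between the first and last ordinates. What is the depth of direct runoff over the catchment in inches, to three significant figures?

Direct runoff: 0.00, 20.78, 59.56, 47.33, 38.11, 29.89, 24.67, 19.44, 16.22, 0.00 cfs; ΣQ_DR = 256.0 cfs.
V = ΣQ_DR · Δt = 256.0 × 1800 s = 4.608 × 10^5 ft³.
Over A = 0.134 mi², depth = V / A = 1.48 in.

d ≈ 1.48 in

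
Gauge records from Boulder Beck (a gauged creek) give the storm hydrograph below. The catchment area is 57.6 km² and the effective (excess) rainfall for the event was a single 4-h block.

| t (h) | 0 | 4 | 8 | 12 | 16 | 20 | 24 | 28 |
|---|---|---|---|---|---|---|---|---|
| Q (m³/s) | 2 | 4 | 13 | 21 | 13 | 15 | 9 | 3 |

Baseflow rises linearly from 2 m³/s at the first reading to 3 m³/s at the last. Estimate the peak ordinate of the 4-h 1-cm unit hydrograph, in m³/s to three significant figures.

Direct runoff: 0.00, 1.86, 10.71, 18.57, 10.43, 12.29, 6.14, 0.00 m³/s; ΣQ_DR = 60.00 m³/s, peak = 18.57 m³/s.
Runoff depth d = ΣQ_DR·Δt / A = 60.00 × 14400 / (57.6 km²) = 15.00 mm.
The 1-cm UH is the DRH scaled by (10 mm)/d, so U_p = 18.57 × 10/15.00 = 12.4 m³/s.

U_p ≈ 12.4 m³/s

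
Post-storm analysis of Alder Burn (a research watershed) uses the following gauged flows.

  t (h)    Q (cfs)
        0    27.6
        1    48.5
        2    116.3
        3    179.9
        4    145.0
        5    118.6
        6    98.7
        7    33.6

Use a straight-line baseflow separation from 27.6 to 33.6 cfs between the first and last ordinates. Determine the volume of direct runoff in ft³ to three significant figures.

V ≈ 1.88 × 10^6 ft³

Direct-runoff ordinates (Q − Q_b): 0.00, 20.04, 86.99, 149.73, 113.97, 86.71, 65.96, 0.00 cfs.
ΣQ_DR = 523.4 cfs.
With Δt = 1 h = 3600 s, V = ΣQ_DR · Δt = 523.4 × 3600 = 1.88 × 10^6 ft³.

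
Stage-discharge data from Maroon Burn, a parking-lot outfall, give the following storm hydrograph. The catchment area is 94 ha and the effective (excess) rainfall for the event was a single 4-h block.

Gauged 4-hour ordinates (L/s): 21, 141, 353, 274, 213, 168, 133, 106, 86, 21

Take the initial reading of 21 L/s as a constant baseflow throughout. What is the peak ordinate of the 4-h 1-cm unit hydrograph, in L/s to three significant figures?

U_p ≈ 166 L/s

Direct runoff: 0.0, 120.0, 332.0, 253.0, 192.0, 147.0, 112.0, 85.0, 65.0, 0.0 L/s; ΣQ_DR = 1306 L/s, peak = 332.0 L/s.
Runoff depth d = ΣQ_DR·Δt / A = 1306 × 14400 / (94 ha) = 20.01 mm.
The 1-cm UH is the DRH scaled by (10 mm)/d, so U_p = 332.0 × 10/20.01 = 166 L/s.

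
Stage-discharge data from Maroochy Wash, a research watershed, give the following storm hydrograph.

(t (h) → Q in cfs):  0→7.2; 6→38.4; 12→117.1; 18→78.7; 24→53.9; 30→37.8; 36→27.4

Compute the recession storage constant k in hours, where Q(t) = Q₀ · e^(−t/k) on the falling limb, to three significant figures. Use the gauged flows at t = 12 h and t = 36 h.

On the falling limb, Q drops from 117.1 to 27.4 cfs between t = 12 h and t = 36 h (Δt = 24 h).
k = −Δt / ln(Q₂/Q₁) = −24 / ln(27.4/117.1) = 16.5 h.

k ≈ 16.5 h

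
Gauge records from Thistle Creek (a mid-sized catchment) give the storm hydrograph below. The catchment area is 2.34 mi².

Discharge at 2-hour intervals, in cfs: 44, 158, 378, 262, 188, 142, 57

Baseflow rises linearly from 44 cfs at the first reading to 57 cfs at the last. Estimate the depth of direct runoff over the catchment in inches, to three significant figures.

Direct runoff: 0.00, 111.83, 329.67, 211.50, 135.33, 87.17, 0.00 cfs; ΣQ_DR = 875.5 cfs.
V = ΣQ_DR · Δt = 875.5 × 7200 s = 6.304 × 10^6 ft³.
Over A = 2.34 mi², depth = V / A = 1.16 in.

d ≈ 1.16 in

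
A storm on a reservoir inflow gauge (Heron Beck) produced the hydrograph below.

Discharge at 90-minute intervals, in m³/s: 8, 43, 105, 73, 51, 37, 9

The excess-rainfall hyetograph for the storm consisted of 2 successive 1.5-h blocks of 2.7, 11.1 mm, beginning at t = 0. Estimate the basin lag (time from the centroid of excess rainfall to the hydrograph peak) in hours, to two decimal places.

Centroid of excess rainfall: t_c = Σ P_i·t̄_i / ΣP_i = 1.9565 h (block centres at 0.75, 2.25 h).
Hydrograph peak occurs at t = 3 h, so basin lag t_L = 3 − 1.9565 = 1.04 h.

t_L ≈ 1.04 h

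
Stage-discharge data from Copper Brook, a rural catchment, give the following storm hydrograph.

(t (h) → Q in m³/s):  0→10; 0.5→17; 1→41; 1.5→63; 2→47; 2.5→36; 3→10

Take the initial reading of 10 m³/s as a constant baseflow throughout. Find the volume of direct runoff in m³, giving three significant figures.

V ≈ 2.77 × 10^5 m³

Direct-runoff ordinates (Q − Q_b): 0.0, 7.0, 31.0, 53.0, 37.0, 26.0, 0.0 m³/s.
ΣQ_DR = 154.0 m³/s.
With Δt = 0.5 h = 1800 s, V = ΣQ_DR · Δt = 154.0 × 1800 = 2.77 × 10^5 m³.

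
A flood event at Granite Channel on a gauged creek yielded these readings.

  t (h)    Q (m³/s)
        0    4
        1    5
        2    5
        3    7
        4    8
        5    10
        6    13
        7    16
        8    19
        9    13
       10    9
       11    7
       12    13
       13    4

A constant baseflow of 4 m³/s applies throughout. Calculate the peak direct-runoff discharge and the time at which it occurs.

Q_p = 15.0 m³/s at t = 8 h

Subtracting baseflow gives direct-runoff ordinates: 0.0, 1.0, 1.0, 3.0, 4.0, 6.0, 9.0, 12.0, 15.0, 9.0, 5.0, 3.0, 9.0, 0.0 m³/s.
The maximum is 15.0 m³/s, occurring at the reading for t = 8 h.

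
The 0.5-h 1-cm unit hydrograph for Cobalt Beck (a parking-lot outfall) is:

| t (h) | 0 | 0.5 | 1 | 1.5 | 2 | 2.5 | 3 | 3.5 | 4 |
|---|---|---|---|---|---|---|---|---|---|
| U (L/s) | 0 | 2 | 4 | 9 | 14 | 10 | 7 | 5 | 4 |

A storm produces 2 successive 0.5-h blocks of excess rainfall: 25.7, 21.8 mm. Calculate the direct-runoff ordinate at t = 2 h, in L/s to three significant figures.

Q ≈ 55.6 L/s

By discrete convolution, Q_j = Σ (P_i / 10 mm) · U_{j−i}.
At t = 2 h (j=4): Q = (25.7/10)·14 + (21.8/10)·9 = 55.6 L/s.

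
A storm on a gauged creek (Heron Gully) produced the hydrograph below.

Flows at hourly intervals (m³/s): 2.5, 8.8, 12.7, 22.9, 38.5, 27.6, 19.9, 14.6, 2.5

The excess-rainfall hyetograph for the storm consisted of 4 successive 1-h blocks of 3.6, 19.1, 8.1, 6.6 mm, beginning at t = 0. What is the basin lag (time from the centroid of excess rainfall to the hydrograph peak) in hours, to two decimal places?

t_L ≈ 2.03 h

Centroid of excess rainfall: t_c = Σ P_i·t̄_i / ΣP_i = 1.9733 h (block centres at 0.5, 1.5, 2.5, 3.5 h).
Hydrograph peak occurs at t = 4 h, so basin lag t_L = 4 − 1.9733 = 2.03 h.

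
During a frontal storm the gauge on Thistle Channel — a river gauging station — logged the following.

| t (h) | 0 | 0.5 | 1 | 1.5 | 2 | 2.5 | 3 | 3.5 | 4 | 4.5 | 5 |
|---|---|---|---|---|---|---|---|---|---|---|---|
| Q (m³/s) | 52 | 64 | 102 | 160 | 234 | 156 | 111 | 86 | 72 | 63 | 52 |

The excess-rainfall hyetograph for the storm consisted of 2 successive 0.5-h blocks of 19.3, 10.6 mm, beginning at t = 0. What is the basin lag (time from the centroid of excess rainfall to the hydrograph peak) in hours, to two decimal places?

Centroid of excess rainfall: t_c = Σ P_i·t̄_i / ΣP_i = 0.4273 h (block centres at 0.25, 0.75 h).
Hydrograph peak occurs at t = 2 h, so basin lag t_L = 2 − 0.4273 = 1.57 h.

t_L ≈ 1.57 h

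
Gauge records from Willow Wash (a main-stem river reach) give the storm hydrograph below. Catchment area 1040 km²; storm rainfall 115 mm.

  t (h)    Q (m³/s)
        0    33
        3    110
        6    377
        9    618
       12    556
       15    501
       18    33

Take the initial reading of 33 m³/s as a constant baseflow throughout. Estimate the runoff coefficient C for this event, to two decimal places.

C ≈ 0.18

ΣQ_DR = 1997 m³/s; V = ΣQ_DR·Δt = 2.157 × 10^7 m³.
Runoff depth d = V / A = 20.74 mm.
C = d / P = 20.74 / 115 = 0.18.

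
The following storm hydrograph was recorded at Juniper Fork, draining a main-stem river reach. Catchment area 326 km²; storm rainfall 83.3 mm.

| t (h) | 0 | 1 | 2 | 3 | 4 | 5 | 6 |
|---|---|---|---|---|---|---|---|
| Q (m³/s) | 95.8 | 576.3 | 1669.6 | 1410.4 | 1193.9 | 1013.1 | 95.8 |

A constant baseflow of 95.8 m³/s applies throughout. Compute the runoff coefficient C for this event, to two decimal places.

C ≈ 0.71

ΣQ_DR = 5384 m³/s; V = ΣQ_DR·Δt = 1.938 × 10^7 m³.
Runoff depth d = V / A = 59.46 mm.
C = d / P = 59.46 / 83.3 = 0.71.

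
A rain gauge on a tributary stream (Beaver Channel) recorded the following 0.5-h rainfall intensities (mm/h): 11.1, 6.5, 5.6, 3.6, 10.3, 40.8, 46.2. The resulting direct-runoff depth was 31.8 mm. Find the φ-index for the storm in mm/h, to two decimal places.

Only the 2 blocks with intensity above φ contribute runoff: 40.8, 46.2 mm/h.
Σ(I−φ)·Δt = d  ⇒  (40.8+46.2 − 2φ)·0.5 = 31.8
φ = (87.00 − 31.8/0.5) / 2 = 11.70 mm/h.

φ ≈ 11.70 mm/h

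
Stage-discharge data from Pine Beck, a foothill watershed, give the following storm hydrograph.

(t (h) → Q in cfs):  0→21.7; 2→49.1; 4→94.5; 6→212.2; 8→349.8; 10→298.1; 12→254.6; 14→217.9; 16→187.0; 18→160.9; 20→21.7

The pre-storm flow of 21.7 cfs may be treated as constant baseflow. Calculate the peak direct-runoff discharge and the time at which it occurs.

Q_p = 328.1 cfs at t = 8 h

Subtracting baseflow gives direct-runoff ordinates: 0.0, 27.4, 72.8, 190.5, 328.1, 276.4, 232.9, 196.2, 165.3, 139.2, 0.0 cfs.
The maximum is 328.1 cfs, occurring at the reading for t = 8 h.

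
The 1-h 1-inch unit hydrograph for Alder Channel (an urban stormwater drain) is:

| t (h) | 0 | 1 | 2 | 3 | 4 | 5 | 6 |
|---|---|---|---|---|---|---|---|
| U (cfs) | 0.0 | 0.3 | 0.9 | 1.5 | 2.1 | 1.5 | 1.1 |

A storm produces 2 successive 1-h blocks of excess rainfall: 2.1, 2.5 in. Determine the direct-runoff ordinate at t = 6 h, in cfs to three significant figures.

Q ≈ 6.06 cfs

By discrete convolution, Q_j = Σ (P_i / 1 in) · U_{j−i}.
At t = 6 h (j=6): Q = (2.1/1)·1.1 + (2.5/1)·1.5 = 6.06 cfs.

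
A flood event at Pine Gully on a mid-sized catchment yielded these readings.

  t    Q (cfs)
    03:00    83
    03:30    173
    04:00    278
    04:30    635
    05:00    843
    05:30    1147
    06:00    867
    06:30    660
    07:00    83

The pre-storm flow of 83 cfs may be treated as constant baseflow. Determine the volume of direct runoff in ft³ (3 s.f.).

Direct-runoff ordinates (Q − Q_b): 0.0, 90.0, 195.0, 552.0, 760.0, 1064.0, 784.0, 577.0, 0.0 cfs.
ΣQ_DR = 4022 cfs.
With Δt = 0.5 h = 1800 s, V = ΣQ_DR · Δt = 4022 × 1800 = 7.24 × 10^6 ft³.

V ≈ 7.24 × 10^6 ft³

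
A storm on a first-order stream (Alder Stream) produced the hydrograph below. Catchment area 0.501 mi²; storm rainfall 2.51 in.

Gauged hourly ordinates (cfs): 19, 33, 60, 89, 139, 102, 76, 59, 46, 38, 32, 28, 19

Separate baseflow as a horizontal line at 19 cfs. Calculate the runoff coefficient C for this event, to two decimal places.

ΣQ_DR = 493.0 cfs; V = ΣQ_DR·Δt = 1.775 × 10^6 ft³.
Runoff depth d = V / A = 1.525 in.
C = d / P = 1.525 / 2.51 = 0.61.

C ≈ 0.61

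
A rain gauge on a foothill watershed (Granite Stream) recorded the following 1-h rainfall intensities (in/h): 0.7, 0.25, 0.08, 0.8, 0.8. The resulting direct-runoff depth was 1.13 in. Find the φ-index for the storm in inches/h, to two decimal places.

φ ≈ 0.39 in/h

Only the 3 blocks with intensity above φ contribute runoff: 0.7, 0.8, 0.8 in/h.
Σ(I−φ)·Δt = d  ⇒  (0.7+0.8+0.8 − 3φ)·1 = 1.13
φ = (2.300 − 1.13/1) / 3 = 0.39 in/h.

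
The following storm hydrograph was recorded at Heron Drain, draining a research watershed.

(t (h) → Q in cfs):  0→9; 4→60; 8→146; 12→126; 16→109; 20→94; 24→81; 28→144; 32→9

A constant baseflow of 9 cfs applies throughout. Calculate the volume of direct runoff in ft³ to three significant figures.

Direct-runoff ordinates (Q − Q_b): 0.0, 51.0, 137.0, 117.0, 100.0, 85.0, 72.0, 135.0, 0.0 cfs.
ΣQ_DR = 697.0 cfs.
With Δt = 4 h = 14400 s, V = ΣQ_DR · Δt = 697.0 × 14400 = 1.00 × 10^7 ft³.

V ≈ 1.00 × 10^7 ft³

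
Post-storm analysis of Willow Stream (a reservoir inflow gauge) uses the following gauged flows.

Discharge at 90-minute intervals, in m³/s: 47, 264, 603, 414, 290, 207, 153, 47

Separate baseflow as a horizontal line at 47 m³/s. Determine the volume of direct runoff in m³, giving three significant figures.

Direct-runoff ordinates (Q − Q_b): 0.0, 217.0, 556.0, 367.0, 243.0, 160.0, 106.0, 0.0 m³/s.
ΣQ_DR = 1649 m³/s.
With Δt = 1.5 h = 5400 s, V = ΣQ_DR · Δt = 1649 × 5400 = 8.90 × 10^6 m³.

V ≈ 8.90 × 10^6 m³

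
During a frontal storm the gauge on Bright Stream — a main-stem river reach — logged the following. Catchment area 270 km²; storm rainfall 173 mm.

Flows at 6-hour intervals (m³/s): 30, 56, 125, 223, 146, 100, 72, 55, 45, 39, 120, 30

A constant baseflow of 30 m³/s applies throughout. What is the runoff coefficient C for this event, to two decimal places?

C ≈ 0.31

ΣQ_DR = 681.0 m³/s; V = ΣQ_DR·Δt = 1.471 × 10^7 m³.
Runoff depth d = V / A = 54.48 mm.
C = d / P = 54.48 / 173 = 0.31.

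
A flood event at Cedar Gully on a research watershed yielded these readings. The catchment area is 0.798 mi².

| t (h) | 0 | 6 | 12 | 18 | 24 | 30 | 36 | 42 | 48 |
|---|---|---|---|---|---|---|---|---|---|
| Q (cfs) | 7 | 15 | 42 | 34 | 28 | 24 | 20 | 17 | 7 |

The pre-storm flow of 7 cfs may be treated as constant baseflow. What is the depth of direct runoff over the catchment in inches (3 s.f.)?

d ≈ 1.53 in

Direct runoff: 0.0, 8.0, 35.0, 27.0, 21.0, 17.0, 13.0, 10.0, 0.0 cfs; ΣQ_DR = 131.0 cfs.
V = ΣQ_DR · Δt = 131.0 × 21600 s = 2.830 × 10^6 ft³.
Over A = 0.798 mi², depth = V / A = 1.53 in.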